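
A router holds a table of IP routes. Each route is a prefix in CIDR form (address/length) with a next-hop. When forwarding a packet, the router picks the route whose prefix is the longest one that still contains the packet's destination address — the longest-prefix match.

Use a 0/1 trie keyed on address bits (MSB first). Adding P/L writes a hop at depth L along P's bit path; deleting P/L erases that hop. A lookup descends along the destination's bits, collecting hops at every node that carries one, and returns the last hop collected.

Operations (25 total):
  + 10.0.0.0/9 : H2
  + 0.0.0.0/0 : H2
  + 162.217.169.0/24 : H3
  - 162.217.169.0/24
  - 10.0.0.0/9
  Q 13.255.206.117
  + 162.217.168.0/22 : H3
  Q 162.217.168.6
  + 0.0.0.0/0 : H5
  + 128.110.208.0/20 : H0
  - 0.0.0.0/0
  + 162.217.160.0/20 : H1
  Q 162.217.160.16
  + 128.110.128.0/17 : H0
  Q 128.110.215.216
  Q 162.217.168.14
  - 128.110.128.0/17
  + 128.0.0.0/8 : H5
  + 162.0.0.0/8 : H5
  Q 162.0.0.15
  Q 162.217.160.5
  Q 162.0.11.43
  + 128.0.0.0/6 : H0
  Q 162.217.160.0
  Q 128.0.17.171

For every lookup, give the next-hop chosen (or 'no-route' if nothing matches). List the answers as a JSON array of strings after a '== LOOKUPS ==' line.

Apply in order:
  + 10.0.0.0/9 (H2) depth=9
  + 0.0.0.0/0 (H2) depth=0
  + 162.217.169.0/24 (H3) depth=24
  del 162.217.169.0/24 (clear depth 24)
  del 10.0.0.0/9 (clear depth 9)
  Q 13.255.206.117: descend 00001 ; hops seen [H2] ; pick H2
  + 162.217.168.0/22 (H3) depth=22
  Q 162.217.168.6: descend 10100010110110011010100 ; hops seen [H2,H3] ; pick H3
  + 0.0.0.0/0 (H5) depth=0
  + 128.110.208.0/20 (H0) depth=20
  del 0.0.0.0/0 (clear depth 0)
  + 162.217.160.0/20 (H1) depth=20
  Q 162.217.160.16: descend 10100010110110011010 ; hops seen [H1] ; pick H1
  + 128.110.128.0/17 (H0) depth=17
  Q 128.110.215.216: descend 10000000011011101101 ; hops seen [H0,H0] ; pick H0
  Q 162.217.168.14: descend 10100010110110011010100 ; hops seen [H1,H3] ; pick H3
  del 128.110.128.0/17 (clear depth 17)
  + 128.0.0.0/8 (H5) depth=8
  + 162.0.0.0/8 (H5) depth=8
  Q 162.0.0.15: descend 10100010 ; hops seen [H5] ; pick H5
  Q 162.217.160.5: descend 10100010110110011010 ; hops seen [H5,H1] ; pick H1
  Q 162.0.11.43: descend 10100010 ; hops seen [H5] ; pick H5
  + 128.0.0.0/6 (H0) depth=6
  Q 162.217.160.0: descend 10100010110110011010 ; hops seen [H5,H1] ; pick H1
  Q 128.0.17.171: descend 100000000 ; hops seen [H0,H5] ; pick H5

== LOOKUPS ==
["H2","H3","H1","H0","H3","H5","H1","H5","H1","H5"]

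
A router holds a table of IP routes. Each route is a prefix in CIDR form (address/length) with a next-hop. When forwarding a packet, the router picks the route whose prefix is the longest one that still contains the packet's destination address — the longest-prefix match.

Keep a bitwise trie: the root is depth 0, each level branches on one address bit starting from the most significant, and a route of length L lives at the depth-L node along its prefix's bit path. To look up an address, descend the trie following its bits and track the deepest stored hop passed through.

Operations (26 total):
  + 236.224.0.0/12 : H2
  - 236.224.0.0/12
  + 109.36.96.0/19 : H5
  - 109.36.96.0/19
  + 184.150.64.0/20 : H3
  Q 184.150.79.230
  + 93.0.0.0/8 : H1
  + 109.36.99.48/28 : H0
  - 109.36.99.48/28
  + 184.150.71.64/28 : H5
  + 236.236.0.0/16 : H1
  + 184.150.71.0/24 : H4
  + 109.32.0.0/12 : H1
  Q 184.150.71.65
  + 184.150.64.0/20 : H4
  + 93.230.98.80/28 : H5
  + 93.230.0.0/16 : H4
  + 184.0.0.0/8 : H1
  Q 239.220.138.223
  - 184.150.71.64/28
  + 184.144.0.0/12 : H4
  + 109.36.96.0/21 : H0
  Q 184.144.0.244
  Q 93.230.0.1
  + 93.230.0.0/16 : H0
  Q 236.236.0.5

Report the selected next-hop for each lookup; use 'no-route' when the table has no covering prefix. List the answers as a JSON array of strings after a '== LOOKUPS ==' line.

Apply in order:
  add 236.224.0.0/12 -> H2 at depth 12
  - 236.224.0.0/12 clear@12
  add 109.36.96.0/19 -> H5 at depth 19
  - 109.36.96.0/19 clear@19
  add 184.150.64.0/20 -> H3 at depth 20
  lookup 184.150.79.230: bits 10111000100101100100 walk d0:-→d1:-→d2:-→d3:-→d4:-→d5:-→d6:-→d7:-→d8:-→d9:-→d10:-→d11:-→d12:-→d13:-→d14:-→d15:-→d16:-→d17:-→d18:-→d19:-→d20:H3 -> H3
  add 93.0.0.0/8 -> H1 at depth 8
  add 109.36.99.48/28 -> H0 at depth 28
  - 109.36.99.48/28 clear@28
  add 184.150.71.64/28 -> H5 at depth 28
  add 236.236.0.0/16 -> H1 at depth 16
  add 184.150.71.0/24 -> H4 at depth 24
  add 109.32.0.0/12 -> H1 at depth 12
  lookup 184.150.71.65: bits 1011100010010110010001110100 walk d0:-→d1:-→d2:-→d3:-→d4:-→d5:-→d6:-→d7:-→d8:-→d9:-→d10:-→d11:-→d12:-→d13:-→d14:-→d15:-→d16:-→d17:-→d18:-→d19:-→d20:H3→d21:-→d22:-→d23:-→d24:H4→d25:-→d26:-→d27:-→d28:H5 -> H5
  add 184.150.64.0/20 -> H4 at depth 20
  add 93.230.98.80/28 -> H5 at depth 28
  add 93.230.0.0/16 -> H4 at depth 16
  add 184.0.0.0/8 -> H1 at depth 8
  lookup 239.220.138.223: bits 111011 walk d0:-→d1:-→d2:-→d3:-→d4:-→d5:-→d6:- -> no-route
  - 184.150.71.64/28 clear@28
  add 184.144.0.0/12 -> H4 at depth 12
  add 109.36.96.0/21 -> H0 at depth 21
  lookup 184.144.0.244: bits 1011100010010 walk d0:-→d1:-→d2:-→d3:-→d4:-→d5:-→d6:-→d7:-→d8:H1→d9:-→d10:-→d11:-→d12:H4→d13:- -> H4
  lookup 93.230.0.1: bits 01011101111001100 walk d0:-→d1:-→d2:-→d3:-→d4:-→d5:-→d6:-→d7:-→d8:H1→d9:-→d10:-→d11:-→d12:-→d13:-→d14:-→d15:-→d16:H4→d17:- -> H4
  add 93.230.0.0/16 -> H0 at depth 16
  lookup 236.236.0.5: bits 1110110011101100 walk d0:-→d1:-→d2:-→d3:-→d4:-→d5:-→d6:-→d7:-→d8:-→d9:-→d10:-→d11:-→d12:-→d13:-→d14:-→d15:-→d16:H1 -> H1

== LOOKUPS ==
["H3","H5","no-route","H4","H4","H1"]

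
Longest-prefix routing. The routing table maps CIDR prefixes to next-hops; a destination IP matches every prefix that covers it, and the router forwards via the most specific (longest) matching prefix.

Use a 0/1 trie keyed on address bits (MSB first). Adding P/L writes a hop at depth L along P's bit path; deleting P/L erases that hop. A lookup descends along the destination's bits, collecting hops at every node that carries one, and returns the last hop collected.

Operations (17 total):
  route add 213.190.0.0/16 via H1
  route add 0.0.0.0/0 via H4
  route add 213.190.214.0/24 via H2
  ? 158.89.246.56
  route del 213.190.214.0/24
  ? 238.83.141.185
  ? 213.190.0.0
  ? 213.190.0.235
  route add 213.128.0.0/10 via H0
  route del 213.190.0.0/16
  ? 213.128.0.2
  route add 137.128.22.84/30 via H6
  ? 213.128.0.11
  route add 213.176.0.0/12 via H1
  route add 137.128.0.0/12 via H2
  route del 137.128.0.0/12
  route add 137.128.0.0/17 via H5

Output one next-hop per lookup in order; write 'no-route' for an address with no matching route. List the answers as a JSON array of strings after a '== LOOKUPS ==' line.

Apply in order:
  add 213.190.0.0/16 -> H1 at depth 16
  add 0.0.0.0/0 -> H4 at depth 0
  add 213.190.214.0/24 -> H2 at depth 24
  Q 158.89.246.56: descend 1 ; hops seen [H4] ; pick H4
  del 213.190.214.0/24 (clear depth 24)
  Q 238.83.141.185: descend 11 ; hops seen [H4] ; pick H4
  Q 213.190.0.0: descend 1101010110111110 ; hops seen [H4,H1] ; pick H1
  Q 213.190.0.235: descend 1101010110111110 ; hops seen [H4,H1] ; pick H1
  add 213.128.0.0/10 -> H0 at depth 10
  del 213.190.0.0/16 (clear depth 16)
  Q 213.128.0.2: descend 1101010110 ; hops seen [H4,H0] ; pick H0
  add 137.128.22.84/30 -> H6 at depth 30
  Q 213.128.0.11: descend 1101010110 ; hops seen [H4,H0] ; pick H0
  add 213.176.0.0/12 -> H1 at depth 12
  add 137.128.0.0/12 -> H2 at depth 12
  del 137.128.0.0/12 (clear depth 12)
  add 137.128.0.0/17 -> H5 at depth 17

== LOOKUPS ==
["H4","H4","H1","H1","H0","H0"]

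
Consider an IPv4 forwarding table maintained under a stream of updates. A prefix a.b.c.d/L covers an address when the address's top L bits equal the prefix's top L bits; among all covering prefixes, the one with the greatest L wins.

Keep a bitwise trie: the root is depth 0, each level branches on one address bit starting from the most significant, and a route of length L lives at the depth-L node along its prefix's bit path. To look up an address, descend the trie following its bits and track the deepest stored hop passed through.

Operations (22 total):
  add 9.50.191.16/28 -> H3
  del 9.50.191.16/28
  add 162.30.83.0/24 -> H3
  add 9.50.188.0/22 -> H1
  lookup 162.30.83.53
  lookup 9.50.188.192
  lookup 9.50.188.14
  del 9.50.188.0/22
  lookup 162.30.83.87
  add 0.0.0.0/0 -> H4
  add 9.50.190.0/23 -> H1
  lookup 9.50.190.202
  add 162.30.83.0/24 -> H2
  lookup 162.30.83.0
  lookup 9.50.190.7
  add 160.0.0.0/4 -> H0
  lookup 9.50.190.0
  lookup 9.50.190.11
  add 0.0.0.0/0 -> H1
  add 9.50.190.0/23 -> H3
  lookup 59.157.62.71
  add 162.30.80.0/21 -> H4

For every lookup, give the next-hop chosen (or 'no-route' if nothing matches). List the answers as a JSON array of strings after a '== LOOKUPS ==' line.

Trace:
  + 9.50.191.16/28 (H3) depth=28
  del 9.50.191.16/28 (clear depth 28)
  + 162.30.83.0/24 (H3) depth=24
  + 9.50.188.0/22 (H1) depth=22
  lookup 162.30.83.53: bits 101000100001111001010011 walk d0:-→d1:-→d2:-→d3:-→d4:-→d5:-→d6:-→d7:-→d8:-→d9:-→d10:-→d11:-→d12:-→d13:-→d14:-→d15:-→d16:-→d17:-→d18:-→d19:-→d20:-→d21:-→d22:-→d23:-→d24:H3 -> H3
  lookup 9.50.188.192: bits 0000100100110010101111 walk d0:-→d1:-→d2:-→d3:-→d4:-→d5:-→d6:-→d7:-→d8:-→d9:-→d10:-→d11:-→d12:-→d13:-→d14:-→d15:-→d16:-→d17:-→d18:-→d19:-→d20:-→d21:-→d22:H1 -> H1
  lookup 9.50.188.14: bits 0000100100110010101111 walk d0:-→d1:-→d2:-→d3:-→d4:-→d5:-→d6:-→d7:-→d8:-→d9:-→d10:-→d11:-→d12:-→d13:-→d14:-→d15:-→d16:-→d17:-→d18:-→d19:-→d20:-→d21:-→d22:H1 -> H1
  del 9.50.188.0/22 (clear depth 22)
  lookup 162.30.83.87: bits 101000100001111001010011 walk d0:-→d1:-→d2:-→d3:-→d4:-→d5:-→d6:-→d7:-→d8:-→d9:-→d10:-→d11:-→d12:-→d13:-→d14:-→d15:-→d16:-→d17:-→d18:-→d19:-→d20:-→d21:-→d22:-→d23:-→d24:H3 -> H3
  + 0.0.0.0/0 (H4) depth=0
  + 9.50.190.0/23 (H1) depth=23
  lookup 9.50.190.202: bits 00001001001100101011111 walk d0:H4→d1:-→d2:-→d3:-→d4:-→d5:-→d6:-→d7:-→d8:-→d9:-→d10:-→d11:-→d12:-→d13:-→d14:-→d15:-→d16:-→d17:-→d18:-→d19:-→d20:-→d21:-→d22:-→d23:H1 -> H1
  + 162.30.83.0/24 (H2) depth=24
  lookup 162.30.83.0: bits 101000100001111001010011 walk d0:H4→d1:-→d2:-→d3:-→d4:-→d5:-→d6:-→d7:-→d8:-→d9:-→d10:-→d11:-→d12:-→d13:-→d14:-→d15:-→d16:-→d17:-→d18:-→d19:-→d20:-→d21:-→d22:-→d23:-→d24:H2 -> H2
  lookup 9.50.190.7: bits 00001001001100101011111 walk d0:H4→d1:-→d2:-→d3:-→d4:-→d5:-→d6:-→d7:-→d8:-→d9:-→d10:-→d11:-→d12:-→d13:-→d14:-→d15:-→d16:-→d17:-→d18:-→d19:-→d20:-→d21:-→d22:-→d23:H1 -> H1
  + 160.0.0.0/4 (H0) depth=4
  lookup 9.50.190.0: bits 00001001001100101011111 walk d0:H4→d1:-→d2:-→d3:-→d4:-→d5:-→d6:-→d7:-→d8:-→d9:-→d10:-→d11:-→d12:-→d13:-→d14:-→d15:-→d16:-→d17:-→d18:-→d19:-→d20:-→d21:-→d22:-→d23:H1 -> H1
  lookup 9.50.190.11: bits 00001001001100101011111 walk d0:H4→d1:-→d2:-→d3:-→d4:-→d5:-→d6:-→d7:-→d8:-→d9:-→d10:-→d11:-→d12:-→d13:-→d14:-→d15:-→d16:-→d17:-→d18:-→d19:-→d20:-→d21:-→d22:-→d23:H1 -> H1
  + 0.0.0.0/0 (H1) depth=0
  + 9.50.190.0/23 (H3) depth=23
  lookup 59.157.62.71: bits 00 walk d0:H1→d1:-→d2:- -> H1
  + 162.30.80.0/21 (H4) depth=21

== LOOKUPS ==
["H3","H1","H1","H3","H1","H2","H1","H1","H1","H1"]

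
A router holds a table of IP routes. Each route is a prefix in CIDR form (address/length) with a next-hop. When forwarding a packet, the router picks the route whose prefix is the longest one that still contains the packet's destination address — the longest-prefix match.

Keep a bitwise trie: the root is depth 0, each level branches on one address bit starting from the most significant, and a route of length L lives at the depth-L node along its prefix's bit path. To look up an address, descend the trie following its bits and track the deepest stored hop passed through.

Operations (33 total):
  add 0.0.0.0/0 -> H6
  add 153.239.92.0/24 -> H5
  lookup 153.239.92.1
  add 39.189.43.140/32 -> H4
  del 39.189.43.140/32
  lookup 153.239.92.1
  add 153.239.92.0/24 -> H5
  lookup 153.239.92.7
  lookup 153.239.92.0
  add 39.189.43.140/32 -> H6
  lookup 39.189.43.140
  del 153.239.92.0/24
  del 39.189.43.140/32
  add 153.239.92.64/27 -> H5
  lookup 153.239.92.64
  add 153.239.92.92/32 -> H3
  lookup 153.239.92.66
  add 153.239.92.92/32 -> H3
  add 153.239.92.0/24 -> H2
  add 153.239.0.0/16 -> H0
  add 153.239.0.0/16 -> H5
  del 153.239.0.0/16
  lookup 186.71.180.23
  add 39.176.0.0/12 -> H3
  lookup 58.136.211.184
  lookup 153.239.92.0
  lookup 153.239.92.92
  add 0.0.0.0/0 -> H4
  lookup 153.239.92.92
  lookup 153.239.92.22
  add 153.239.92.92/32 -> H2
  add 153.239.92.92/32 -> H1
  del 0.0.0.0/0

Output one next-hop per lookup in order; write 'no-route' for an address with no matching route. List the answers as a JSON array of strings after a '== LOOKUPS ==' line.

Process each operation:
  add 0.0.0.0/0 -> H6 at depth 0
  add 153.239.92.0/24 -> H5 at depth 24
  Q 153.239.92.1: descend 100110011110111101011100 ; hops seen [H6,H5] ; pick H5
  add 39.189.43.140/32 -> H4 at depth 32
  del 39.189.43.140/32 (clear depth 32)
  Q 153.239.92.1: descend 100110011110111101011100 ; hops seen [H6,H5] ; pick H5
  add 153.239.92.0/24 -> H5 at depth 24
  Q 153.239.92.7: descend 100110011110111101011100 ; hops seen [H6,H5] ; pick H5
  Q 153.239.92.0: descend 100110011110111101011100 ; hops seen [H6,H5] ; pick H5
  add 39.189.43.140/32 -> H6 at depth 32
  Q 39.189.43.140: descend 00100111101111010010101110001100 ; hops seen [H6,H6] ; pick H6
  del 153.239.92.0/24 (clear depth 24)
  del 39.189.43.140/32 (clear depth 32)
  add 153.239.92.64/27 -> H5 at depth 27
  Q 153.239.92.64: descend 100110011110111101011100010 ; hops seen [H6,H5] ; pick H5
  add 153.239.92.92/32 -> H3 at depth 32
  Q 153.239.92.66: descend 100110011110111101011100010 ; hops seen [H6,H5] ; pick H5
  add 153.239.92.92/32 -> H3 at depth 32
  add 153.239.92.0/24 -> H2 at depth 24
  add 153.239.0.0/16 -> H0 at depth 16
  add 153.239.0.0/16 -> H5 at depth 16
  del 153.239.0.0/16 (clear depth 16)
  Q 186.71.180.23: descend 10 ; hops seen [H6] ; pick H6
  add 39.176.0.0/12 -> H3 at depth 12
  Q 58.136.211.184: descend 001 ; hops seen [H6] ; pick H6
  Q 153.239.92.0: descend 1001100111101111010111000 ; hops seen [H6,H2] ; pick H2
  Q 153.239.92.92: descend 10011001111011110101110001011100 ; hops seen [H6,H2,H5,H3] ; pick H3
  add 0.0.0.0/0 -> H4 at depth 0
  Q 153.239.92.92: descend 10011001111011110101110001011100 ; hops seen [H4,H2,H5,H3] ; pick H3
  Q 153.239.92.22: descend 1001100111101111010111000 ; hops seen [H4,H2] ; pick H2
  add 153.239.92.92/32 -> H2 at depth 32
  add 153.239.92.92/32 -> H1 at depth 32
  del 0.0.0.0/0 (clear depth 0)

== LOOKUPS ==
["H5","H5","H5","H5","H6","H5","H5","H6","H6","H2","H3","H3","H2"]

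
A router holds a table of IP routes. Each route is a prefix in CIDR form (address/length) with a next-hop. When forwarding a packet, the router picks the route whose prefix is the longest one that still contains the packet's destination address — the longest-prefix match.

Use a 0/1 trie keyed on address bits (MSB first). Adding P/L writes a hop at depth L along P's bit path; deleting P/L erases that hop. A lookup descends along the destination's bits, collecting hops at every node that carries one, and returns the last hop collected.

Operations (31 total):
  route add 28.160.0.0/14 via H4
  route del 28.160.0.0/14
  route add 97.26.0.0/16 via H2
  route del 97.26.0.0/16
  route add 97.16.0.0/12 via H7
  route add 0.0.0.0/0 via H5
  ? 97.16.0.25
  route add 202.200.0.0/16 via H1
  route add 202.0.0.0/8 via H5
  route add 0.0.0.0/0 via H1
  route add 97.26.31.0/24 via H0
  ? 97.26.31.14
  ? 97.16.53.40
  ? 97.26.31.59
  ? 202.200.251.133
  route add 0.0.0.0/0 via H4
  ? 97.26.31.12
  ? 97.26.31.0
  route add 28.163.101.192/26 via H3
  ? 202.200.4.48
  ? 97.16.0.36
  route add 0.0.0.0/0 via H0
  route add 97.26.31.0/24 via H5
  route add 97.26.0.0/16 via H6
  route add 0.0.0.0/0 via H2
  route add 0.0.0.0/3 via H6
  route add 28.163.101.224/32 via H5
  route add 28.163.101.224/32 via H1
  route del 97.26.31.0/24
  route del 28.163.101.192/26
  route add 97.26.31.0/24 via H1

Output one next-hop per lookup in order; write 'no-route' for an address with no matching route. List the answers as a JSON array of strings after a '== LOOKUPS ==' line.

Trace:
  add 28.160.0.0/14 -> H4 at depth 14
  - 28.160.0.0/14 clear@14
  add 97.26.0.0/16 -> H2 at depth 16
  - 97.26.0.0/16 clear@16
  add 97.16.0.0/12 -> H7 at depth 12
  add 0.0.0.0/0 -> H5 at depth 0
  lookup 97.16.0.25: bits 011000010001 walk d0:H5→d1:-→d2:-→d3:-→d4:-→d5:-→d6:-→d7:-→d8:-→d9:-→d10:-→d11:-→d12:H7 -> H7
  add 202.200.0.0/16 -> H1 at depth 16
  add 202.0.0.0/8 -> H5 at depth 8
  add 0.0.0.0/0 -> H1 at depth 0
  add 97.26.31.0/24 -> H0 at depth 24
  lookup 97.26.31.14: bits 011000010001101000011111 walk d0:H1→d1:-→d2:-→d3:-→d4:-→d5:-→d6:-→d7:-→d8:-→d9:-→d10:-→d11:-→d12:H7→d13:-→d14:-→d15:-→d16:-→d17:-→d18:-→d19:-→d20:-→d21:-→d22:-→d23:-→d24:H0 -> H0
  lookup 97.16.53.40: bits 011000010001 walk d0:H1→d1:-→d2:-→d3:-→d4:-→d5:-→d6:-→d7:-→d8:-→d9:-→d10:-→d11:-→d12:H7 -> H7
  lookup 97.26.31.59: bits 011000010001101000011111 walk d0:H1→d1:-→d2:-→d3:-→d4:-→d5:-→d6:-→d7:-→d8:-→d9:-→d10:-→d11:-→d12:H7→d13:-→d14:-→d15:-→d16:-→d17:-→d18:-→d19:-→d20:-→d21:-→d22:-→d23:-→d24:H0 -> H0
  lookup 202.200.251.133: bits 1100101011001000 walk d0:H1→d1:-→d2:-→d3:-→d4:-→d5:-→d6:-→d7:-→d8:H5→d9:-→d10:-→d11:-→d12:-→d13:-→d14:-→d15:-→d16:H1 -> H1
  add 0.0.0.0/0 -> H4 at depth 0
  lookup 97.26.31.12: bits 011000010001101000011111 walk d0:H4→d1:-→d2:-→d3:-→d4:-→d5:-→d6:-→d7:-→d8:-→d9:-→d10:-→d11:-→d12:H7→d13:-→d14:-→d15:-→d16:-→d17:-→d18:-→d19:-→d20:-→d21:-→d22:-→d23:-→d24:H0 -> H0
  lookup 97.26.31.0: bits 011000010001101000011111 walk d0:H4→d1:-→d2:-→d3:-→d4:-→d5:-→d6:-→d7:-→d8:-→d9:-→d10:-→d11:-→d12:H7→d13:-→d14:-→d15:-→d16:-→d17:-→d18:-→d19:-→d20:-→d21:-→d22:-→d23:-→d24:H0 -> H0
  add 28.163.101.192/26 -> H3 at depth 26
  lookup 202.200.4.48: bits 1100101011001000 walk d0:H4→d1:-→d2:-→d3:-→d4:-→d5:-→d6:-→d7:-→d8:H5→d9:-→d10:-→d11:-→d12:-→d13:-→d14:-→d15:-→d16:H1 -> H1
  lookup 97.16.0.36: bits 011000010001 walk d0:H4→d1:-→d2:-→d3:-→d4:-→d5:-→d6:-→d7:-→d8:-→d9:-→d10:-→d11:-→d12:H7 -> H7
  add 0.0.0.0/0 -> H0 at depth 0
  add 97.26.31.0/24 -> H5 at depth 24
  add 97.26.0.0/16 -> H6 at depth 16
  add 0.0.0.0/0 -> H2 at depth 0
  add 0.0.0.0/3 -> H6 at depth 3
  add 28.163.101.224/32 -> H5 at depth 32
  add 28.163.101.224/32 -> H1 at depth 32
  - 97.26.31.0/24 clear@24
  - 28.163.101.192/26 clear@26
  add 97.26.31.0/24 -> H1 at depth 24

== LOOKUPS ==
["H7","H0","H7","H0","H1","H0","H0","H1","H7"]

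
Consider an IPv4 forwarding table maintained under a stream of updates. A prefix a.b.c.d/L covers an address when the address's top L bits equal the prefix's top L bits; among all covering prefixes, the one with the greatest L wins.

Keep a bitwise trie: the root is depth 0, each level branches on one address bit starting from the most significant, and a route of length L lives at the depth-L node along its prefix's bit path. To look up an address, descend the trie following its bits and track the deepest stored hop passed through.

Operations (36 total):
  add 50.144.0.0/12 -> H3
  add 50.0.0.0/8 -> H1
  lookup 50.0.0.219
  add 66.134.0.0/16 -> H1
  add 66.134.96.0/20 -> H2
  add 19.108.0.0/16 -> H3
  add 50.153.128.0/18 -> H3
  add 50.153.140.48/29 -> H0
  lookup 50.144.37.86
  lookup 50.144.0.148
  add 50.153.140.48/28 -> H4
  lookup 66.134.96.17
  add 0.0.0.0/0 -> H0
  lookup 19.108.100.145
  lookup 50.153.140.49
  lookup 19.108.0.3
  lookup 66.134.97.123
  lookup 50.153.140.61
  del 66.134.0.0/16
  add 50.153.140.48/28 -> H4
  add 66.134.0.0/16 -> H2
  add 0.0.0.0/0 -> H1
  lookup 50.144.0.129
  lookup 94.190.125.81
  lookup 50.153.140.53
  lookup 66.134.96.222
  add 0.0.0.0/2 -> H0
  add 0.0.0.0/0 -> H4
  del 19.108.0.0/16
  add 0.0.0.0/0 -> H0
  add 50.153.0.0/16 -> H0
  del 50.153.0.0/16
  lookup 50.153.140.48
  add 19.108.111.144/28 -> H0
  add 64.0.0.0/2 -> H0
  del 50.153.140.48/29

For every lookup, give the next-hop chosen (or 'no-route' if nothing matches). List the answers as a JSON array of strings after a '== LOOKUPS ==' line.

Apply in order:
  + 50.144.0.0/12 (H3) depth=12
  + 50.0.0.0/8 (H1) depth=8
  Q 50.0.0.219: descend 00110010 ; hops seen [H1] ; pick H1
  + 66.134.0.0/16 (H1) depth=16
  + 66.134.96.0/20 (H2) depth=20
  + 19.108.0.0/16 (H3) depth=16
  + 50.153.128.0/18 (H3) depth=18
  + 50.153.140.48/29 (H0) depth=29
  Q 50.144.37.86: descend 001100101001 ; hops seen [H1,H3] ; pick H3
  Q 50.144.0.148: descend 001100101001 ; hops seen [H1,H3] ; pick H3
  + 50.153.140.48/28 (H4) depth=28
  Q 66.134.96.17: descend 01000010100001100110 ; hops seen [H1,H2] ; pick H2
  + 0.0.0.0/0 (H0) depth=0
  Q 19.108.100.145: descend 0001001101101100 ; hops seen [H0,H3] ; pick H3
  Q 50.153.140.49: descend 00110010100110011000110000110 ; hops seen [H0,H1,H3,H3,H4,H0] ; pick H0
  Q 19.108.0.3: descend 0001001101101100 ; hops seen [H0,H3] ; pick H3
  Q 66.134.97.123: descend 01000010100001100110 ; hops seen [H0,H1,H2] ; pick H2
  Q 50.153.140.61: descend 0011001010011001100011000011 ; hops seen [H0,H1,H3,H3,H4] ; pick H4
  - 66.134.0.0/16 clear@16
  + 50.153.140.48/28 (H4) depth=28
  + 66.134.0.0/16 (H2) depth=16
  + 0.0.0.0/0 (H1) depth=0
  Q 50.144.0.129: descend 001100101001 ; hops seen [H1,H1,H3] ; pick H3
  Q 94.190.125.81: descend 010 ; hops seen [H1] ; pick H1
  Q 50.153.140.53: descend 00110010100110011000110000110 ; hops seen [H1,H1,H3,H3,H4,H0] ; pick H0
  Q 66.134.96.222: descend 01000010100001100110 ; hops seen [H1,H2,H2] ; pick H2
  + 0.0.0.0/2 (H0) depth=2
  + 0.0.0.0/0 (H4) depth=0
  - 19.108.0.0/16 clear@16
  + 0.0.0.0/0 (H0) depth=0
  + 50.153.0.0/16 (H0) depth=16
  - 50.153.0.0/16 clear@16
  Q 50.153.140.48: descend 00110010100110011000110000110 ; hops seen [H0,H0,H1,H3,H3,H4,H0] ; pick H0
  + 19.108.111.144/28 (H0) depth=28
  + 64.0.0.0/2 (H0) depth=2
  - 50.153.140.48/29 clear@29

== LOOKUPS ==
["H1","H3","H3","H2","H3","H0","H3","H2","H4","H3","H1","H0","H2","H0"]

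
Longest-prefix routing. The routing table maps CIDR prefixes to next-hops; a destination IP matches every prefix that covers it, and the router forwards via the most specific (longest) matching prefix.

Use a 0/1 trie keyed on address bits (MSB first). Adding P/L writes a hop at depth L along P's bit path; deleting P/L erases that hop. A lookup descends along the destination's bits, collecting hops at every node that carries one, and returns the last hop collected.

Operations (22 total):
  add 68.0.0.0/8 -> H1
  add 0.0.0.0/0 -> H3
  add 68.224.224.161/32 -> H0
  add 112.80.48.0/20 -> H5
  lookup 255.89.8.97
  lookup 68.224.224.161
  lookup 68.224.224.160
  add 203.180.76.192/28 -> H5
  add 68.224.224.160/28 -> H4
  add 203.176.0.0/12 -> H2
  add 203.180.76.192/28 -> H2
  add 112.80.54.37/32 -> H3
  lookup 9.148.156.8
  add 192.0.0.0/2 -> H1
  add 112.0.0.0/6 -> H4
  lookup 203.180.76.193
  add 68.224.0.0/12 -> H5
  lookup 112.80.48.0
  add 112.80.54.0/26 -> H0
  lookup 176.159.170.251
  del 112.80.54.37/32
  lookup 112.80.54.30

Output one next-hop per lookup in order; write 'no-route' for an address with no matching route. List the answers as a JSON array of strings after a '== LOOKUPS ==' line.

Apply in order:
  add 68.0.0.0/8 -> H1 at depth 8
  add 0.0.0.0/0 -> H3 at depth 0
  add 68.224.224.161/32 -> H0 at depth 32
  add 112.80.48.0/20 -> H5 at depth 20
  Q 255.89.8.97: descend ε ; hops seen [H3] ; pick H3
  Q 68.224.224.161: descend 01000100111000001110000010100001 ; hops seen [H3,H1,H0] ; pick H0
  Q 68.224.224.160: descend 0100010011100000111000001010000 ; hops seen [H3,H1] ; pick H1
  add 203.180.76.192/28 -> H5 at depth 28
  add 68.224.224.160/28 -> H4 at depth 28
  add 203.176.0.0/12 -> H2 at depth 12
  add 203.180.76.192/28 -> H2 at depth 28
  add 112.80.54.37/32 -> H3 at depth 32
  Q 9.148.156.8: descend 0 ; hops seen [H3] ; pick H3
  add 192.0.0.0/2 -> H1 at depth 2
  add 112.0.0.0/6 -> H4 at depth 6
  Q 203.180.76.193: descend 1100101110110100010011001100 ; hops seen [H3,H1,H2,H2] ; pick H2
  add 68.224.0.0/12 -> H5 at depth 12
  Q 112.80.48.0: descend 011100000101000000110 ; hops seen [H3,H4,H5] ; pick H5
  add 112.80.54.0/26 -> H0 at depth 26
  Q 176.159.170.251: descend 1 ; hops seen [H3] ; pick H3
  - 112.80.54.37/32 clear@32
  Q 112.80.54.30: descend 01110000010100000011011000 ; hops seen [H3,H4,H5,H0] ; pick H0

== LOOKUPS ==
["H3","H0","H1","H3","H2","H5","H3","H0"]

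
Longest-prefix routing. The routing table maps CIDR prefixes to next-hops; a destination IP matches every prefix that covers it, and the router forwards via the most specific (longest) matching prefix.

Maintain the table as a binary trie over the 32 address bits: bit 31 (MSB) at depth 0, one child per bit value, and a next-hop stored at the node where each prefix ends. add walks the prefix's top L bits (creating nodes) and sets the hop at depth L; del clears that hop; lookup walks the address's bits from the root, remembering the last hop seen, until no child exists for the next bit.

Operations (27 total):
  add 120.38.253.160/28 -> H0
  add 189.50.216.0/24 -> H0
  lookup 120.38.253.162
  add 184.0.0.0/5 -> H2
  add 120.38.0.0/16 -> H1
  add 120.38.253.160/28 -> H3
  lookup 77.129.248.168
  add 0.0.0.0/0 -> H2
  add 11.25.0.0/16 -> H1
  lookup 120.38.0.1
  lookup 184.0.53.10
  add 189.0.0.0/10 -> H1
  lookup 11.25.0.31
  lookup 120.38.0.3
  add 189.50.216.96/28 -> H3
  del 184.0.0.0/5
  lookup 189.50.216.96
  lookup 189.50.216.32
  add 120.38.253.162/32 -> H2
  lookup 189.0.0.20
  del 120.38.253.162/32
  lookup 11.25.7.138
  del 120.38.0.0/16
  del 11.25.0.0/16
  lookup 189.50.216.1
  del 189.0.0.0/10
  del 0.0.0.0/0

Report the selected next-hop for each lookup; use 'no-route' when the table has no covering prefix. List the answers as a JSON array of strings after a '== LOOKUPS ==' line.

Trace:
  add 120.38.253.160/28 -> H0 at depth 28
  add 189.50.216.0/24 -> H0 at depth 24
  lookup 120.38.253.162: bits 0111100000100110111111011010 walk d0:-→d1:-→d2:-→d3:-→d4:-→d5:-→d6:-→d7:-→d8:-→d9:-→d10:-→d11:-→d12:-→d13:-→d14:-→d15:-→d16:-→d17:-→d18:-→d19:-→d20:-→d21:-→d22:-→d23:-→d24:-→d25:-→d26:-→d27:-→d28:H0 -> H0
  add 184.0.0.0/5 -> H2 at depth 5
  add 120.38.0.0/16 -> H1 at depth 16
  add 120.38.253.160/28 -> H3 at depth 28
  lookup 77.129.248.168: bits 01 walk d0:-→d1:-→d2:- -> no-route
  add 0.0.0.0/0 -> H2 at depth 0
  add 11.25.0.0/16 -> H1 at depth 16
  lookup 120.38.0.1: bits 0111100000100110 walk d0:H2→d1:-→d2:-→d3:-→d4:-→d5:-→d6:-→d7:-→d8:-→d9:-→d10:-→d11:-→d12:-→d13:-→d14:-→d15:-→d16:H1 -> H1
  lookup 184.0.53.10: bits 10111 walk d0:H2→d1:-→d2:-→d3:-→d4:-→d5:H2 -> H2
  add 189.0.0.0/10 -> H1 at depth 10
  lookup 11.25.0.31: bits 0000101100011001 walk d0:H2→d1:-→d2:-→d3:-→d4:-→d5:-→d6:-→d7:-→d8:-→d9:-→d10:-→d11:-→d12:-→d13:-→d14:-→d15:-→d16:H1 -> H1
  lookup 120.38.0.3: bits 0111100000100110 walk d0:H2→d1:-→d2:-→d3:-→d4:-→d5:-→d6:-→d7:-→d8:-→d9:-→d10:-→d11:-→d12:-→d13:-→d14:-→d15:-→d16:H1 -> H1
  add 189.50.216.96/28 -> H3 at depth 28
  del 184.0.0.0/5 (clear depth 5)
  lookup 189.50.216.96: bits 1011110100110010110110000110 walk d0:H2→d1:-→d2:-→d3:-→d4:-→d5:-→d6:-→d7:-→d8:-→d9:-→d10:H1→d11:-→d12:-→d13:-→d14:-→d15:-→d16:-→d17:-→d18:-→d19:-→d20:-→d21:-→d22:-→d23:-→d24:H0→d25:-→d26:-→d27:-→d28:H3 -> H3
  lookup 189.50.216.32: bits 1011110100110010110110000 walk d0:H2→d1:-→d2:-→d3:-→d4:-→d5:-→d6:-→d7:-→d8:-→d9:-→d10:H1→d11:-→d12:-→d13:-→d14:-→d15:-→d16:-→d17:-→d18:-→d19:-→d20:-→d21:-→d22:-→d23:-→d24:H0→d25:- -> H0
  add 120.38.253.162/32 -> H2 at depth 32
  lookup 189.0.0.20: bits 1011110100 walk d0:H2→d1:-→d2:-→d3:-→d4:-→d5:-→d6:-→d7:-→d8:-→d9:-→d10:H1 -> H1
  del 120.38.253.162/32 (clear depth 32)
  lookup 11.25.7.138: bits 0000101100011001 walk d0:H2→d1:-→d2:-→d3:-→d4:-→d5:-→d6:-→d7:-→d8:-→d9:-→d10:-→d11:-→d12:-→d13:-→d14:-→d15:-→d16:H1 -> H1
  del 120.38.0.0/16 (clear depth 16)
  del 11.25.0.0/16 (clear depth 16)
  lookup 189.50.216.1: bits 1011110100110010110110000 walk d0:H2→d1:-→d2:-→d3:-→d4:-→d5:-→d6:-→d7:-→d8:-→d9:-→d10:H1→d11:-→d12:-→d13:-→d14:-→d15:-→d16:-→d17:-→d18:-→d19:-→d20:-→d21:-→d22:-→d23:-→d24:H0→d25:- -> H0
  del 189.0.0.0/10 (clear depth 10)
  del 0.0.0.0/0 (clear depth 0)

== LOOKUPS ==
["H0","no-route","H1","H2","H1","H1","H3","H0","H1","H1","H0"]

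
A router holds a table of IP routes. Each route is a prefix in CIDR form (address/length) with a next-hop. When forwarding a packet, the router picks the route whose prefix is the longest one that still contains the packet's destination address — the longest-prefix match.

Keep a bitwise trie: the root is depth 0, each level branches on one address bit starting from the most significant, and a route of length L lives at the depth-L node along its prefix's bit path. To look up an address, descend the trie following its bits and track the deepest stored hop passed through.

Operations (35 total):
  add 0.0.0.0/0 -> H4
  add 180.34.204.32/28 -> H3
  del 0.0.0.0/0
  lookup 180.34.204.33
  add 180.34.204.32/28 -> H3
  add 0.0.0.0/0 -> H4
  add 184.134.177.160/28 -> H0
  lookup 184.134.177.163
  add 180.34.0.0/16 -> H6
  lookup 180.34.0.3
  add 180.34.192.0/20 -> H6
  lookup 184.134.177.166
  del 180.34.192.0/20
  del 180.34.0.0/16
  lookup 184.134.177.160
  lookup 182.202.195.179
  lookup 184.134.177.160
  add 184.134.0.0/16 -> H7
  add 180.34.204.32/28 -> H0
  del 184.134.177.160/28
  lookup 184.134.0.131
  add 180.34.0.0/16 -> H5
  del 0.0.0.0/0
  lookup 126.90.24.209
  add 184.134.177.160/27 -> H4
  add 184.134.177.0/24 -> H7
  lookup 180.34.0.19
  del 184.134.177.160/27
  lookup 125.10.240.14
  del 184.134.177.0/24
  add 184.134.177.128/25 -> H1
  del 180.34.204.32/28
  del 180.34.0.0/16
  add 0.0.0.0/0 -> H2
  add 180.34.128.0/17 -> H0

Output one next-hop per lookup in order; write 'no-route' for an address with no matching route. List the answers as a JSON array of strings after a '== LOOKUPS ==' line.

Apply in order:
  add 0.0.0.0/0 -> H4 at depth 0
  add 180.34.204.32/28 -> H3 at depth 28
  - 0.0.0.0/0 clear@0
  ? 180.34.204.33  path d0:-→d1:-→d2:-→d3:-→d4:-→d5:-→d6:-→d7:-→d8:-→d9:-→d10:-→d11:-→d12:-→d13:-→d14:-→d15:-→d16:-→d17:-→d18:-→d19:-→d20:-→d21:-→d22:-→d23:-→d24:-→d25:-→d26:-→d27:-→d28:H3  best=H3
  add 180.34.204.32/28 -> H3 at depth 28
  add 0.0.0.0/0 -> H4 at depth 0
  add 184.134.177.160/28 -> H0 at depth 28
  ? 184.134.177.163  path d0:H4→d1:-→d2:-→d3:-→d4:-→d5:-→d6:-→d7:-→d8:-→d9:-→d10:-→d11:-→d12:-→d13:-→d14:-→d15:-→d16:-→d17:-→d18:-→d19:-→d20:-→d21:-→d22:-→d23:-→d24:-→d25:-→d26:-→d27:-→d28:H0  best=H0
  add 180.34.0.0/16 -> H6 at depth 16
  ? 180.34.0.3  path d0:H4→d1:-→d2:-→d3:-→d4:-→d5:-→d6:-→d7:-→d8:-→d9:-→d10:-→d11:-→d12:-→d13:-→d14:-→d15:-→d16:H6  best=H6
  add 180.34.192.0/20 -> H6 at depth 20
  ? 184.134.177.166  path d0:H4→d1:-→d2:-→d3:-→d4:-→d5:-→d6:-→d7:-→d8:-→d9:-→d10:-→d11:-→d12:-→d13:-→d14:-→d15:-→d16:-→d17:-→d18:-→d19:-→d20:-→d21:-→d22:-→d23:-→d24:-→d25:-→d26:-→d27:-→d28:H0  best=H0
  - 180.34.192.0/20 clear@20
  - 180.34.0.0/16 clear@16
  ? 184.134.177.160  path d0:H4→d1:-→d2:-→d3:-→d4:-→d5:-→d6:-→d7:-→d8:-→d9:-→d10:-→d11:-→d12:-→d13:-→d14:-→d15:-→d16:-→d17:-→d18:-→d19:-→d20:-→d21:-→d22:-→d23:-→d24:-→d25:-→d26:-→d27:-→d28:H0  best=H0
  ? 182.202.195.179  path d0:H4→d1:-→d2:-→d3:-→d4:-→d5:-→d6:-  best=H4
  ? 184.134.177.160  path d0:H4→d1:-→d2:-→d3:-→d4:-→d5:-→d6:-→d7:-→d8:-→d9:-→d10:-→d11:-→d12:-→d13:-→d14:-→d15:-→d16:-→d17:-→d18:-→d19:-→d20:-→d21:-→d22:-→d23:-→d24:-→d25:-→d26:-→d27:-→d28:H0  best=H0
  add 184.134.0.0/16 -> H7 at depth 16
  add 180.34.204.32/28 -> H0 at depth 28
  - 184.134.177.160/28 clear@28
  ? 184.134.0.131  path d0:H4→d1:-→d2:-→d3:-→d4:-→d5:-→d6:-→d7:-→d8:-→d9:-→d10:-→d11:-→d12:-→d13:-→d14:-→d15:-→d16:H7  best=H7
  add 180.34.0.0/16 -> H5 at depth 16
  - 0.0.0.0/0 clear@0
  ? 126.90.24.209  path d0:-  best=no-route
  add 184.134.177.160/27 -> H4 at depth 27
  add 184.134.177.0/24 -> H7 at depth 24
  ? 180.34.0.19  path d0:-→d1:-→d2:-→d3:-→d4:-→d5:-→d6:-→d7:-→d8:-→d9:-→d10:-→d11:-→d12:-→d13:-→d14:-→d15:-→d16:H5  best=H5
  - 184.134.177.160/27 clear@27
  ? 125.10.240.14  path d0:-  best=no-route
  - 184.134.177.0/24 clear@24
  add 184.134.177.128/25 -> H1 at depth 25
  - 180.34.204.32/28 clear@28
  - 180.34.0.0/16 clear@16
  add 0.0.0.0/0 -> H2 at depth 0
  add 180.34.128.0/17 -> H0 at depth 17

== LOOKUPS ==
["H3","H0","H6","H0","H0","H4","H0","H7","no-route","H5","no-route"]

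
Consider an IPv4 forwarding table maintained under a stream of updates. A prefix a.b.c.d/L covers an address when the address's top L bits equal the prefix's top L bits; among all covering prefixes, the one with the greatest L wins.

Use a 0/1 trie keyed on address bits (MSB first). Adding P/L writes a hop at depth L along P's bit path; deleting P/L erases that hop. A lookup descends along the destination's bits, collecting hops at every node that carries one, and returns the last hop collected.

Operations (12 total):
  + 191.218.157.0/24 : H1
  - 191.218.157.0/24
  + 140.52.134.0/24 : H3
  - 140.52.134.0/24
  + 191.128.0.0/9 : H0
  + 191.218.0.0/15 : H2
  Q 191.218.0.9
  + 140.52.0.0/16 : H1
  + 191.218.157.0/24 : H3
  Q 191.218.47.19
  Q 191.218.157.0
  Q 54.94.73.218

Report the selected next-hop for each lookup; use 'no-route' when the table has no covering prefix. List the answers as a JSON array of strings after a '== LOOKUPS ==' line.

Apply in order:
  + 191.218.157.0/24 (H1) depth=24
  - 191.218.157.0/24 clear@24
  + 140.52.134.0/24 (H3) depth=24
  - 140.52.134.0/24 clear@24
  + 191.128.0.0/9 (H0) depth=9
  + 191.218.0.0/15 (H2) depth=15
  ? 191.218.0.9  path d0:-→d1:-→d2:-→d3:-→d4:-→d5:-→d6:-→d7:-→d8:-→d9:H0→d10:-→d11:-→d12:-→d13:-→d14:-→d15:H2→d16:-  best=H2
  + 140.52.0.0/16 (H1) depth=16
  + 191.218.157.0/24 (H3) depth=24
  ? 191.218.47.19  path d0:-→d1:-→d2:-→d3:-→d4:-→d5:-→d6:-→d7:-→d8:-→d9:H0→d10:-→d11:-→d12:-→d13:-→d14:-→d15:H2→d16:-  best=H2
  ? 191.218.157.0  path d0:-→d1:-→d2:-→d3:-→d4:-→d5:-→d6:-→d7:-→d8:-→d9:H0→d10:-→d11:-→d12:-→d13:-→d14:-→d15:H2→d16:-→d17:-→d18:-→d19:-→d20:-→d21:-→d22:-→d23:-→d24:H3  best=H3
  ? 54.94.73.218  path d0:-  best=no-route

== LOOKUPS ==
["H2","H2","H3","no-route"]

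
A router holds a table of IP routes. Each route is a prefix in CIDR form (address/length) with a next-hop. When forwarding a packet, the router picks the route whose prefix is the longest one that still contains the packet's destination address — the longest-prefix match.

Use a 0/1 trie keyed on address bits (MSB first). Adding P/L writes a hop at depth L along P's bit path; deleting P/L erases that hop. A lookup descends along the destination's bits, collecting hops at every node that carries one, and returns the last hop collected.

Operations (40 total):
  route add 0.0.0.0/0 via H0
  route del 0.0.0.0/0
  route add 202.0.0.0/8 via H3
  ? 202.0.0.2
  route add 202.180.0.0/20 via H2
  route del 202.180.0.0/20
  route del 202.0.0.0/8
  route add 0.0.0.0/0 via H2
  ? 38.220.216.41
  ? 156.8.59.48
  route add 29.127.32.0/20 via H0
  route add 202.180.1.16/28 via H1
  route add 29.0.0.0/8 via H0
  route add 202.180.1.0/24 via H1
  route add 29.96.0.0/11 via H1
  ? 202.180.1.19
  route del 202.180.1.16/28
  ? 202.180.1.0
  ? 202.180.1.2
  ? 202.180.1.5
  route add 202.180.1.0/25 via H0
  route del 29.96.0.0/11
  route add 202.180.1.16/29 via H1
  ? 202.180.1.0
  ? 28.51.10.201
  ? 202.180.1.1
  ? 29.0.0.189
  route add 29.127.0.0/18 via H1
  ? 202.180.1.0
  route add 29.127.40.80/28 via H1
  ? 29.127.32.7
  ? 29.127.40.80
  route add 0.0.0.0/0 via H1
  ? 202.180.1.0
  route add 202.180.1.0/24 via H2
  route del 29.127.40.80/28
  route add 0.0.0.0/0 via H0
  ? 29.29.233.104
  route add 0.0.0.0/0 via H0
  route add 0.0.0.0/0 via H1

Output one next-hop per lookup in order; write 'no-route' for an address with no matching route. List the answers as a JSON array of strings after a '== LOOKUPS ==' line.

Apply in order:
  + 0.0.0.0/0 (H0) depth=0
  - 0.0.0.0/0 clear@0
  + 202.0.0.0/8 (H3) depth=8
  lookup 202.0.0.2: bits 11001010 walk d0:-→d1:-→d2:-→d3:-→d4:-→d5:-→d6:-→d7:-→d8:H3 -> H3
  + 202.180.0.0/20 (H2) depth=20
  - 202.180.0.0/20 clear@20
  - 202.0.0.0/8 clear@8
  + 0.0.0.0/0 (H2) depth=0
  lookup 38.220.216.41: bits ε walk d0:H2 -> H2
  lookup 156.8.59.48: bits 1 walk d0:H2→d1:- -> H2
  + 29.127.32.0/20 (H0) depth=20
  + 202.180.1.16/28 (H1) depth=28
  + 29.0.0.0/8 (H0) depth=8
  + 202.180.1.0/24 (H1) depth=24
  + 29.96.0.0/11 (H1) depth=11
  lookup 202.180.1.19: bits 1100101010110100000000010001 walk d0:H2→d1:-→d2:-→d3:-→d4:-→d5:-→d6:-→d7:-→d8:-→d9:-→d10:-→d11:-→d12:-→d13:-→d14:-→d15:-→d16:-→d17:-→d18:-→d19:-→d20:-→d21:-→d22:-→d23:-→d24:H1→d25:-→d26:-→d27:-→d28:H1 -> H1
  - 202.180.1.16/28 clear@28
  lookup 202.180.1.0: bits 110010101011010000000001000 walk d0:H2→d1:-→d2:-→d3:-→d4:-→d5:-→d6:-→d7:-→d8:-→d9:-→d10:-→d11:-→d12:-→d13:-→d14:-→d15:-→d16:-→d17:-→d18:-→d19:-→d20:-→d21:-→d22:-→d23:-→d24:H1→d25:-→d26:-→d27:- -> H1
  lookup 202.180.1.2: bits 110010101011010000000001000 walk d0:H2→d1:-→d2:-→d3:-→d4:-→d5:-→d6:-→d7:-→d8:-→d9:-→d10:-→d11:-→d12:-→d13:-→d14:-→d15:-→d16:-→d17:-→d18:-→d19:-→d20:-→d21:-→d22:-→d23:-→d24:H1→d25:-→d26:-→d27:- -> H1
  lookup 202.180.1.5: bits 110010101011010000000001000 walk d0:H2→d1:-→d2:-→d3:-→d4:-→d5:-→d6:-→d7:-→d8:-→d9:-→d10:-→d11:-→d12:-→d13:-→d14:-→d15:-→d16:-→d17:-→d18:-→d19:-→d20:-→d21:-→d22:-→d23:-→d24:H1→d25:-→d26:-→d27:- -> H1
  + 202.180.1.0/25 (H0) depth=25
  - 29.96.0.0/11 clear@11
  + 202.180.1.16/29 (H1) depth=29
  lookup 202.180.1.0: bits 110010101011010000000001000 walk d0:H2→d1:-→d2:-→d3:-→d4:-→d5:-→d6:-→d7:-→d8:-→d9:-→d10:-→d11:-→d12:-→d13:-→d14:-→d15:-→d16:-→d17:-→d18:-→d19:-→d20:-→d21:-→d22:-→d23:-→d24:H1→d25:H0→d26:-→d27:- -> H0
  lookup 28.51.10.201: bits 0001110 walk d0:H2→d1:-→d2:-→d3:-→d4:-→d5:-→d6:-→d7:- -> H2
  lookup 202.180.1.1: bits 110010101011010000000001000 walk d0:H2→d1:-→d2:-→d3:-→d4:-→d5:-→d6:-→d7:-→d8:-→d9:-→d10:-→d11:-→d12:-→d13:-→d14:-→d15:-→d16:-→d17:-→d18:-→d19:-→d20:-→d21:-→d22:-→d23:-→d24:H1→d25:H0→d26:-→d27:- -> H0
  lookup 29.0.0.189: bits 000111010 walk d0:H2→d1:-→d2:-→d3:-→d4:-→d5:-→d6:-→d7:-→d8:H0→d9:- -> H0
  + 29.127.0.0/18 (H1) depth=18
  lookup 202.180.1.0: bits 110010101011010000000001000 walk d0:H2→d1:-→d2:-→d3:-→d4:-→d5:-→d6:-→d7:-→d8:-→d9:-→d10:-→d11:-→d12:-→d13:-→d14:-→d15:-→d16:-→d17:-→d18:-→d19:-→d20:-→d21:-→d22:-→d23:-→d24:H1→d25:H0→d26:-→d27:- -> H0
  + 29.127.40.80/28 (H1) depth=28
  lookup 29.127.32.7: bits 00011101011111110010 walk d0:H2→d1:-→d2:-→d3:-→d4:-→d5:-→d6:-→d7:-→d8:H0→d9:-→d10:-→d11:-→d12:-→d13:-→d14:-→d15:-→d16:-→d17:-→d18:H1→d19:-→d20:H0 -> H0
  lookup 29.127.40.80: bits 0001110101111111001010000101 walk d0:H2→d1:-→d2:-→d3:-→d4:-→d5:-→d6:-→d7:-→d8:H0→d9:-→d10:-→d11:-→d12:-→d13:-→d14:-→d15:-→d16:-→d17:-→d18:H1→d19:-→d20:H0→d21:-→d22:-→d23:-→d24:-→d25:-→d26:-→d27:-→d28:H1 -> H1
  + 0.0.0.0/0 (H1) depth=0
  lookup 202.180.1.0: bits 110010101011010000000001000 walk d0:H1→d1:-→d2:-→d3:-→d4:-→d5:-→d6:-→d7:-→d8:-→d9:-→d10:-→d11:-→d12:-→d13:-→d14:-→d15:-→d16:-→d17:-→d18:-→d19:-→d20:-→d21:-→d22:-→d23:-→d24:H1→d25:H0→d26:-→d27:- -> H0
  + 202.180.1.0/24 (H2) depth=24
  - 29.127.40.80/28 clear@28
  + 0.0.0.0/0 (H0) depth=0
  lookup 29.29.233.104: bits 000111010 walk d0:H0→d1:-→d2:-→d3:-→d4:-→d5:-→d6:-→d7:-→d8:H0→d9:- -> H0
  + 0.0.0.0/0 (H0) depth=0
  + 0.0.0.0/0 (H1) depth=0

== LOOKUPS ==
["H3","H2","H2","H1","H1","H1","H1","H0","H2","H0","H0","H0","H0","H1","H0","H0"]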